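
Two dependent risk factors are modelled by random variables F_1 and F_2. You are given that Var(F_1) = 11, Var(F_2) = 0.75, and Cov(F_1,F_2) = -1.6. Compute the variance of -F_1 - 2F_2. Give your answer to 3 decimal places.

7.600

Var(-F_1 - 2F_2) = (-1)²·Var(F_1) + (-2)²·Var(F_2) + 2·(-1)·(-2)·Cov(F_1,F_2)
= 1·11 + 4·0.75 + 4·-1.6 = 7.6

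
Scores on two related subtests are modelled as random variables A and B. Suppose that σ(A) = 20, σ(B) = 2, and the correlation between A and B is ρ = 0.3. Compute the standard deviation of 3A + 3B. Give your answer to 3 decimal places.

Var(A) = (20)² = 400;  Var(B) = (2)² = 4
cov(A,B) = ρ·σ(A)·σ(B) = 0.3·20·2 = 12
Var(3A + 3B) = (3)²·Var(A) + (3)²·Var(B) + 2·(3)·(3)·cov(A,B)
= 9·400 + 9·4 + 18·12 = 3852
σ(3A + 3B) = √3852 ≈ 62.064

62.064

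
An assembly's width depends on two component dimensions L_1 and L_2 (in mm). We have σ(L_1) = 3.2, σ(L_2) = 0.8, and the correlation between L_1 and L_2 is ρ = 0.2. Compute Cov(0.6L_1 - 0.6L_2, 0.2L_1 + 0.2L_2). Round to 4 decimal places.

Var(L_1) = (3.2)² = 10.24;  Var(L_2) = (0.8)² = 0.64
Cov(L_1,L_2) = ρ·σ(L_1)·σ(L_2) = 0.2·3.2·0.8 = 0.512
Cov(0.6L_1 - 0.6L_2, 0.2L_1 + 0.2L_2) = (0.6)(0.2)Var(L_1) + (-0.6)(0.2)Var(L_2) + [(0.6)(0.2) + (-0.6)(0.2)]Cov(L_1,L_2)
= 0.12·10.24 + -0.12·0.64 + 0·0.512 = 1.152

1.1520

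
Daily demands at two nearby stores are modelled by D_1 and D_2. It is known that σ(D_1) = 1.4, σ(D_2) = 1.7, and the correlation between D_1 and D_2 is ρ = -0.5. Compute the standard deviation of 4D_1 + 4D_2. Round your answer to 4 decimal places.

Var(D_1) = (1.4)² = 1.96;  Var(D_2) = (1.7)² = 2.89
cov(D_1,D_2) = ρ·σ(D_1)·σ(D_2) = -0.5·1.4·1.7 = -1.19
Var(4D_1 + 4D_2) = (4)²·Var(D_1) + (4)²·Var(D_2) + 2·(4)·(4)·cov(D_1,D_2)
= 16·1.96 + 16·2.89 + 32·-1.19 = 39.52
σ(4D_1 + 4D_2) = √39.52 ≈ 6.2865

6.2865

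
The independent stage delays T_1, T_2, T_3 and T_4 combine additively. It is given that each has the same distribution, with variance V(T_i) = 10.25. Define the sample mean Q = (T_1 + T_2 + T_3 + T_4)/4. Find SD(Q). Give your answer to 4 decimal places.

By independence, V(Q) = (0.25)²V(T_1) + (0.25)²V(T_2) + (0.25)²V(T_3) + (0.25)²V(T_4)
= (0.25)²·10.25 + (0.25)²·10.25 + (0.25)²·10.25 + (0.25)²·10.25 = 2.5625
SD(Q) = √2.5625 ≈ 1.6008

1.6008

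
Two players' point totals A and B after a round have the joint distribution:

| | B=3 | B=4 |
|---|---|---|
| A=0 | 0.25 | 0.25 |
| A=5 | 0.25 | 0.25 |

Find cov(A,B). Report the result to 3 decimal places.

0.000

E[A] = 2.5,  E[B] = 3.5
E[AB] = 8.75
cov(A,B) = E[AB] − E[A]E[B] = 8.75 − (2.5)(3.5) = 0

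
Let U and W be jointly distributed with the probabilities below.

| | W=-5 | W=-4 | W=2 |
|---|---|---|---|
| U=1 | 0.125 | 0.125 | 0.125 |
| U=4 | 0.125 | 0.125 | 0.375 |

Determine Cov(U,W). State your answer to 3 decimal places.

E[U] = 2.875,  E[W] = -1.25
E[UW] = -2.375
Cov(U,W) = E[UW] − E[U]E[W] = -2.375 − (2.875)(-1.25) = 1.21875

1.219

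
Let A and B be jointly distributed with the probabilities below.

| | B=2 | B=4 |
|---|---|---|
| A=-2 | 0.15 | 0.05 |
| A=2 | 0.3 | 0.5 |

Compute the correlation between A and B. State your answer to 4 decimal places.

E[A] = 1.2,  E[B] = 3.1
E[AB] = 4.2
Cov(A,B) = E[AB] − E[A]E[B] = 4.2 − (1.2)(3.1) = 0.48
V(A) = 2.56,  V(B) = 0.99
ρ = 0.48 / √(2.56·0.99) ≈ 0.3015

0.3015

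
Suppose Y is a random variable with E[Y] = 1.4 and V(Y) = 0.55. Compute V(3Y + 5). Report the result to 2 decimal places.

4.95

V(3Y + 5) = (3)²·V(Y) = 9·0.55 = 4.95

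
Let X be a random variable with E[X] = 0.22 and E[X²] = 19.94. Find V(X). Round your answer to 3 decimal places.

V(X) = 19.94 − (0.22)² = 19.8916

19.892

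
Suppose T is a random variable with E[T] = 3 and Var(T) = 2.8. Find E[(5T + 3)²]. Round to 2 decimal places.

394.00

E[5T + 3] = 5·3 + 3 = 18
Var(5T + 3) = (5)²·2.8 = 70
E[(5T + 3)²] = Var((5T + 3)) + (E[(5T + 3)])² = 70 + (18)² = 394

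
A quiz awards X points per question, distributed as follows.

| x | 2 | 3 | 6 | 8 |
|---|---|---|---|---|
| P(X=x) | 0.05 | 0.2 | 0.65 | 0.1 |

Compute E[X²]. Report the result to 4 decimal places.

E[X²] = (2)²(0.05) + (3)²(0.2) + (6)²(0.65) + (8)²(0.1) = 31.8

31.8000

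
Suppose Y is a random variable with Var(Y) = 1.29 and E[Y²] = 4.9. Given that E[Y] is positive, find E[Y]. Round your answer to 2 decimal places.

1.90

(E[Y])² = E[Y²] − Var(Y) = 4.9 − 1.29 = 3.61
E[Y] = √3.61 = 1.9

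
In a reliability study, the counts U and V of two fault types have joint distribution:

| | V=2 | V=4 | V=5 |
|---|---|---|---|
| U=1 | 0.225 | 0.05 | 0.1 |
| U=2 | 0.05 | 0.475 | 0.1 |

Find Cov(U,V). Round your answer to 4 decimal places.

0.2188

E[U] = 1.625,  E[V] = 3.65
E[UV] = 6.15
Cov(U,V) = E[UV] − E[U]E[V] = 6.15 − (1.625)(3.65) = 0.21875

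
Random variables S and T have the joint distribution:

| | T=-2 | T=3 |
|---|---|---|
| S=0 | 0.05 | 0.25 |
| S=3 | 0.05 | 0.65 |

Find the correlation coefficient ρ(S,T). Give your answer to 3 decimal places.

0.145

E[S] = 2.1,  E[T] = 2.5
E[ST] = 5.55
cov(S,T) = E[ST] − E[S]E[T] = 5.55 − (2.1)(2.5) = 0.3
Var(S) = 1.89,  Var(T) = 2.25
ρ = 0.3 / √(1.89·2.25) ≈ 0.145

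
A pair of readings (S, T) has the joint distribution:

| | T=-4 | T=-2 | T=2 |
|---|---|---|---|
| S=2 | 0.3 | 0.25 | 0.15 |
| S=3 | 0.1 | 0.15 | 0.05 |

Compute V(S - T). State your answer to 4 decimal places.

5.0100

E[S] = 2.3,  E[T] = -2,  E[ST] = -4.6
V(S) = 5.5 − (2.3)² = 0.21;  V(T) = 8.8 − (-2)² = 4.8
Cov(S,T) = -4.6 − (2.3)(-2) = 0
V(S - T) = (1)²·0.21 + (-1)²·4.8 + 2·(1)·(-1)·0 = 5.01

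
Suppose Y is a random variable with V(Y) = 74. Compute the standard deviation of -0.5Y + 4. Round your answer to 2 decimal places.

4.30

V(-0.5Y + 4) = (-0.5)²·74 = 18.5
σ(-0.5Y + 4) = √18.5 ≈ 4.30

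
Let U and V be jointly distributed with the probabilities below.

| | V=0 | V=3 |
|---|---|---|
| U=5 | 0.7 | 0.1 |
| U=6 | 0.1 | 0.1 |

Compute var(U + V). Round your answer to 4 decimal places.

E[U] = 5.2,  E[V] = 0.6,  E[UV] = 3.3
var(U) = 27.2 − (5.2)² = 0.16;  var(V) = 1.8 − (0.6)² = 1.44
Cov(U,V) = 3.3 − (5.2)(0.6) = 0.18
var(U + V) = (1)²·0.16 + (1)²·1.44 + 2·(1)·(1)·0.18 = 1.96

1.9600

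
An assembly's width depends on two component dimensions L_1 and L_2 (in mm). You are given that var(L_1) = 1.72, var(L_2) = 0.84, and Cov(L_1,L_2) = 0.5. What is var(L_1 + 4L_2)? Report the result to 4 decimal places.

var(L_1 + 4L_2) = (1)²·var(L_1) + (4)²·var(L_2) + 2·(1)·(4)·Cov(L_1,L_2)
= 1·1.72 + 16·0.84 + 8·0.5 = 19.16

19.1600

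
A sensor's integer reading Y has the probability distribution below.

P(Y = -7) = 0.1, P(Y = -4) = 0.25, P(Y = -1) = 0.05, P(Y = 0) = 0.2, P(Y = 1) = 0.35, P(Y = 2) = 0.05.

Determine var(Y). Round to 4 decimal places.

E[Y] = (-7)(0.1) + (-4)(0.25) + (-1)(0.05) + (0)(0.2) + (1)(0.35) + (2)(0.05) = -1.3
E[Y²] = (-7)²(0.1) + (-4)²(0.25) + (-1)²(0.05) + (0)²(0.2) + (1)²(0.35) + (2)²(0.05) = 9.5
var(Y) = E[Y²] − (E[Y])² = 9.5 − (-1.3)² = 7.81

7.8100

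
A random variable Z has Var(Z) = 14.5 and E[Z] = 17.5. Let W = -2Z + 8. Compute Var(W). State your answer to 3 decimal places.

58.000

Var(-2Z + 8) = (-2)²·Var(Z) = 4·14.5 = 58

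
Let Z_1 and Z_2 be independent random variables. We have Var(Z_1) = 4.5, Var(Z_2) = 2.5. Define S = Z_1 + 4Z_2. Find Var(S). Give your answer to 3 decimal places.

By independence, Var(S) = (1)²Var(Z_1) + (4)²Var(Z_2)
= (1)²·4.5 + (4)²·2.5 = 44.5

44.500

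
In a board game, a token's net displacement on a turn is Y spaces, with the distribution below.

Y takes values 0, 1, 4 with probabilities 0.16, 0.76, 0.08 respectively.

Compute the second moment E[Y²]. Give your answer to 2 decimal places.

2.04

E[Y²] = (0)²(0.16) + (1)²(0.76) + (4)²(0.08) = 2.04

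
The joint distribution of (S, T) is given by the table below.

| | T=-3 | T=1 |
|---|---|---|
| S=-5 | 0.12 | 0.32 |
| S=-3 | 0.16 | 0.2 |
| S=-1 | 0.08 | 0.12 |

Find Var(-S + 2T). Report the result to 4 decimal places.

18.5600

E[S] = -3.48,  E[T] = -0.44,  E[ST] = 1.16
Var(S) = 14.44 − (-3.48)² = 2.3296;  Var(T) = 3.88 − (-0.44)² = 3.6864
cov(S,T) = 1.16 − (-3.48)(-0.44) = -0.3712
Var(-S + 2T) = (-1)²·2.3296 + (2)²·3.6864 + 2·(-1)·(2)·-0.3712 = 18.56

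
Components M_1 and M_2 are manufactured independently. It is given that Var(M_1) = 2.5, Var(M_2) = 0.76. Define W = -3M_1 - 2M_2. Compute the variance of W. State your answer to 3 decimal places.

By independence, Var(W) = (-3)²Var(M_1) + (-2)²Var(M_2)
= (-3)²·2.5 + (-2)²·0.76 = 25.54

25.540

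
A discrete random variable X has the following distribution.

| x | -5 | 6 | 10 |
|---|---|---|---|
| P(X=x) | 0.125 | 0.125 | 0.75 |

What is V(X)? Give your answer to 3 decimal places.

E[X] = (-5)(0.125) + (6)(0.125) + (10)(0.75) = 7.625
E[X²] = (-5)²(0.125) + (6)²(0.125) + (10)²(0.75) = 82.625
V(X) = E[X²] − (E[X])² = 82.625 − (7.625)² = 24.484375

24.484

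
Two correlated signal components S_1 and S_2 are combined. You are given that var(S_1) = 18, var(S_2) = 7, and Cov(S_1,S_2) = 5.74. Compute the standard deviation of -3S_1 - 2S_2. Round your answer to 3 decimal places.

var(-3S_1 - 2S_2) = (-3)²·var(S_1) + (-2)²·var(S_2) + 2·(-3)·(-2)·Cov(S_1,S_2)
= 9·18 + 4·7 + 12·5.74 = 258.88
SD(-3S_1 - 2S_2) = √258.88 ≈ 16.090

16.090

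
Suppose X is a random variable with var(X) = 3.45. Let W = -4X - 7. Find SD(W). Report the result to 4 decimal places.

var(-4X - 7) = (-4)²·3.45 = 55.2
SD(W) = √55.2 ≈ 7.4297

7.4297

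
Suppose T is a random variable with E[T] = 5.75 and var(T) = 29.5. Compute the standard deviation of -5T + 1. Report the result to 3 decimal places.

var(-5T + 1) = (-5)²·29.5 = 737.5
σ(-5T + 1) = √737.5 ≈ 27.157

27.157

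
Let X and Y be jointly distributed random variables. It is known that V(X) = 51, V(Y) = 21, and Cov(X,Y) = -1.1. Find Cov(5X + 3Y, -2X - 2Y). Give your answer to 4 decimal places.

Cov(5X + 3Y, -2X - 2Y) = (5)(-2)V(X) + (3)(-2)V(Y) + [(5)(-2) + (3)(-2)]Cov(X,Y)
= -10·51 + -6·21 + -16·-1.1 = -618.4

-618.4000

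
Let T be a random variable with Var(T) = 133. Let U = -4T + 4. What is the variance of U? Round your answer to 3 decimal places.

Var(-4T + 4) = (-4)²·Var(T) = 16·133 = 2128

2128.000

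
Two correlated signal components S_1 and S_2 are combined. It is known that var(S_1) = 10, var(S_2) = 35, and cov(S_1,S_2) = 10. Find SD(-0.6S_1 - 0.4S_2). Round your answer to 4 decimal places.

3.7417

var(-0.6S_1 - 0.4S_2) = (-0.6)²·var(S_1) + (-0.4)²·var(S_2) + 2·(-0.6)·(-0.4)·cov(S_1,S_2)
= 0.36·10 + 0.16·35 + 0.48·10 = 14
SD(-0.6S_1 - 0.4S_2) = √14 ≈ 3.7417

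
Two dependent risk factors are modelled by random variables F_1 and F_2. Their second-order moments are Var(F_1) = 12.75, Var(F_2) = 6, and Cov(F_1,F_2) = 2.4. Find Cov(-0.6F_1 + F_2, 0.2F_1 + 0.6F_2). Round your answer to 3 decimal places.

Cov(-0.6F_1 + F_2, 0.2F_1 + 0.6F_2) = (-0.6)(0.2)Var(F_1) + (1)(0.6)Var(F_2) + [(-0.6)(0.6) + (1)(0.2)]Cov(F_1,F_2)
= -0.12·12.75 + 0.6·6 + -0.16·2.4 = 1.686

1.686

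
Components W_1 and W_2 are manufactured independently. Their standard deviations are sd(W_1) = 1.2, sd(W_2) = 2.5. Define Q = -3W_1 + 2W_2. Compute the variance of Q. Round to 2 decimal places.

Var(W_1) = 1.44, Var(W_2) = 6.25
By independence, Var(Q) = (-3)²Var(W_1) + (2)²Var(W_2)
= (-3)²·1.44 + (2)²·6.25 = 37.96

37.96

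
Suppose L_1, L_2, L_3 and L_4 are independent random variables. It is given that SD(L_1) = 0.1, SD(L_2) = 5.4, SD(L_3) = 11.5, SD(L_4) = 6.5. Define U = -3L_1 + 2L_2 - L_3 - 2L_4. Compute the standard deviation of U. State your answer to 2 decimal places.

Var(L_1) = 0.01, Var(L_2) = 29.16, Var(L_3) = 132.25, Var(L_4) = 42.25
By independence, Var(U) = (-3)²Var(L_1) + (2)²Var(L_2) + (-1)²Var(L_3) + (-2)²Var(L_4)
= (-3)²·0.01 + (2)²·29.16 + (-1)²·132.25 + (-2)²·42.25 = 417.98
SD(U) = √417.98 ≈ 20.44

20.44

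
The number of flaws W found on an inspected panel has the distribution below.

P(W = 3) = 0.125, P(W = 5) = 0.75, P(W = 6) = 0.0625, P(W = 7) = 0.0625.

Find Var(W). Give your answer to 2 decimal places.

E[W] = (3)(0.125) + (5)(0.75) + (6)(0.0625) + (7)(0.0625) = 4.9375
E[W²] = (3)²(0.125) + (5)²(0.75) + (6)²(0.0625) + (7)²(0.0625) = 25.1875
Var(W) = E[W²] − (E[W])² = 25.1875 − (4.9375)² = 0.80859375

0.81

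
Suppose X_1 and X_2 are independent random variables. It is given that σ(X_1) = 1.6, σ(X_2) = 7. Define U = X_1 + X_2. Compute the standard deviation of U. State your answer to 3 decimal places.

7.181

Var(X_1) = 2.56, Var(X_2) = 49
By independence, Var(U) = (1)²Var(X_1) + (1)²Var(X_2)
= (1)²·2.56 + (1)²·49 = 51.56
σ(U) = √51.56 ≈ 7.181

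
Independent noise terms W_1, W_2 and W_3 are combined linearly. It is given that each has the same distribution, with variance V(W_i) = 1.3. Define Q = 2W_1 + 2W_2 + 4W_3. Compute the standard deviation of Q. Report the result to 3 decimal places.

By independence, V(Q) = (2)²V(W_1) + (2)²V(W_2) + (4)²V(W_3)
= (2)²·1.3 + (2)²·1.3 + (4)²·1.3 = 31.2
σ(Q) = √31.2 ≈ 5.586

5.586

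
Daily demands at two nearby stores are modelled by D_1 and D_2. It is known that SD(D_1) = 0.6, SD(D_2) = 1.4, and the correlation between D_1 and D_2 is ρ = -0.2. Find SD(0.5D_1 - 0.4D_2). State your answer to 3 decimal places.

V(D_1) = (0.6)² = 0.36;  V(D_2) = (1.4)² = 1.96
Cov(D_1,D_2) = ρ·SD(D_1)·SD(D_2) = -0.2·0.6·1.4 = -0.168
V(0.5D_1 - 0.4D_2) = (0.5)²·V(D_1) + (-0.4)²·V(D_2) + 2·(0.5)·(-0.4)·Cov(D_1,D_2)
= 0.25·0.36 + 0.16·1.96 + -0.4·-0.168 = 0.4708
SD(0.5D_1 - 0.4D_2) = √0.4708 ≈ 0.686

0.686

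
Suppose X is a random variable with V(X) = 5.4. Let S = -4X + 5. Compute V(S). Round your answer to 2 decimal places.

V(-4X + 5) = (-4)²·V(X) = 16·5.4 = 86.4

86.40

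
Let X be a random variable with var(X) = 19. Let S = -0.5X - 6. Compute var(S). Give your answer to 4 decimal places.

var(-0.5X - 6) = (-0.5)²·var(X) = 0.25·19 = 4.75

4.7500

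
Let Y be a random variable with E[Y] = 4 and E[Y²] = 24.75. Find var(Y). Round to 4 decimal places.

var(Y) = 24.75 − (4)² = 8.75

8.7500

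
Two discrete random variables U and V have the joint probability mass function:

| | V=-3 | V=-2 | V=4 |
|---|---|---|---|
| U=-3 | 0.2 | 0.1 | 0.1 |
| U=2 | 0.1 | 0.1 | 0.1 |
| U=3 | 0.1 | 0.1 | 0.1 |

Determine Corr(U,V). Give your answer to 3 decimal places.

E[U] = 0.3,  E[V] = -0.6
E[UV] = 0.7
cov(U,V) = E[UV] − E[U]E[V] = 0.7 − (0.3)(-0.6) = 0.88
Var(U) = 7.41,  Var(V) = 9.24
ρ = 0.88 / √(7.41·9.24) ≈ 0.106

0.106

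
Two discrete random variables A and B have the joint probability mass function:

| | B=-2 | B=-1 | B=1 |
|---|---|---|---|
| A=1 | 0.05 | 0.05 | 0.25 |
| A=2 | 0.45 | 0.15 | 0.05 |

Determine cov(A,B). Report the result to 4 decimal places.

-0.4150

E[A] = 1.65,  E[B] = -0.9
E[AB] = -1.9
cov(A,B) = E[AB] − E[A]E[B] = -1.9 − (1.65)(-0.9) = -0.415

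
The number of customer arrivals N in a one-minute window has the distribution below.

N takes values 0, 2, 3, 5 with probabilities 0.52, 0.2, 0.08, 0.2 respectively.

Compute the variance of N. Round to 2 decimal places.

3.83

E[N] = (0)(0.52) + (2)(0.2) + (3)(0.08) + (5)(0.2) = 1.64
E[N²] = (0)²(0.52) + (2)²(0.2) + (3)²(0.08) + (5)²(0.2) = 6.52
Var(N) = E[N²] − (E[N])² = 6.52 − (1.64)² = 3.8304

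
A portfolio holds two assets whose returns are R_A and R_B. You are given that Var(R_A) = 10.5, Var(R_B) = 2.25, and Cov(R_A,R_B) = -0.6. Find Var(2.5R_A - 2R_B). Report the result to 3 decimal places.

80.625

Var(2.5R_A - 2R_B) = (2.5)²·Var(R_A) + (-2)²·Var(R_B) + 2·(2.5)·(-2)·Cov(R_A,R_B)
= 6.25·10.5 + 4·2.25 + -10·-0.6 = 80.625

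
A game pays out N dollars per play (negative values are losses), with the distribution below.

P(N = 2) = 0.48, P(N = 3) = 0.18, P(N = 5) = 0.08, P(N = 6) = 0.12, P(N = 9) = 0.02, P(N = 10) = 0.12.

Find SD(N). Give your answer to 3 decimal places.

E[N] = (2)(0.48) + (3)(0.18) + (5)(0.08) + (6)(0.12) + (9)(0.02) + (10)(0.12) = 4
E[N²] = (2)²(0.48) + (3)²(0.18) + (5)²(0.08) + (6)²(0.12) + (9)²(0.02) + (10)²(0.12) = 23.48
Var(N) = E[N²] − (E[N])² = 23.48 − (4)² = 7.48
SD(N) = √7.48 ≈ 2.735

2.735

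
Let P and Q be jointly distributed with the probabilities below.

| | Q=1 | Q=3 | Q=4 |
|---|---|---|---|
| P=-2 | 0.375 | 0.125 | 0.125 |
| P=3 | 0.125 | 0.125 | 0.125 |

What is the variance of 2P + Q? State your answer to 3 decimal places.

28.250

E[P] = -0.125,  E[Q] = 2.25,  E[PQ] = 0.5
V(P) = 5.875 − (-0.125)² = 5.859375;  V(Q) = 6.75 − (2.25)² = 1.6875
Cov(P,Q) = 0.5 − (-0.125)(2.25) = 0.78125
V(2P + Q) = (2)²·5.859375 + (1)²·1.6875 + 2·(2)·(1)·0.78125 = 28.25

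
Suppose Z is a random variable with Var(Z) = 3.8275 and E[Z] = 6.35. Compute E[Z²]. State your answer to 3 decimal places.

E[Z²] = Var(Z) + (E[Z])² = 3.8275 + (6.35)² = 44.15

44.150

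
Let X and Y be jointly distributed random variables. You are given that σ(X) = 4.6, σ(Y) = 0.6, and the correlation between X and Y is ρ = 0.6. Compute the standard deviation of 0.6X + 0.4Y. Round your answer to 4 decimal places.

V(X) = (4.6)² = 21.16;  V(Y) = (0.6)² = 0.36
Cov(X,Y) = ρ·σ(X)·σ(Y) = 0.6·4.6·0.6 = 1.656
V(0.6X + 0.4Y) = (0.6)²·V(X) + (0.4)²·V(Y) + 2·(0.6)·(0.4)·Cov(X,Y)
= 0.36·21.16 + 0.16·0.36 + 0.48·1.656 = 8.47008
σ(0.6X + 0.4Y) = √8.47008 ≈ 2.9103

2.9103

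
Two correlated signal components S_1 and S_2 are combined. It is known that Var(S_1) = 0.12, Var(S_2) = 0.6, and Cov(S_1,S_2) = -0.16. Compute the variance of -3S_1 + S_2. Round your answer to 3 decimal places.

Var(-3S_1 + S_2) = (-3)²·Var(S_1) + (1)²·Var(S_2) + 2·(-3)·(1)·Cov(S_1,S_2)
= 9·0.12 + 1·0.6 + -6·-0.16 = 2.64

2.640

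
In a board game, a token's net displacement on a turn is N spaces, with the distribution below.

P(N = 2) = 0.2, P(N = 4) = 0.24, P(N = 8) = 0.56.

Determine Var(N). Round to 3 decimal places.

E[N] = (2)(0.2) + (4)(0.24) + (8)(0.56) = 5.84
E[N²] = (2)²(0.2) + (4)²(0.24) + (8)²(0.56) = 40.48
Var(N) = E[N²] − (E[N])² = 40.48 − (5.84)² = 6.3744

6.374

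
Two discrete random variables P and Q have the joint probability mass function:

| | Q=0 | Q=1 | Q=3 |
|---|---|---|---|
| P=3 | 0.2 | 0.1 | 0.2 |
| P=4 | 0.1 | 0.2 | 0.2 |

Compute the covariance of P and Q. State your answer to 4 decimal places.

E[P] = 3.5,  E[Q] = 1.5
E[PQ] = 5.3
Cov(P,Q) = E[PQ] − E[P]E[Q] = 5.3 − (3.5)(1.5) = 0.05

0.0500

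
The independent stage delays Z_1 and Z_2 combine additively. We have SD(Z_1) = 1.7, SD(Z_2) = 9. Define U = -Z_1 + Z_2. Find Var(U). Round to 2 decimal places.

Var(Z_1) = 2.89, Var(Z_2) = 81
By independence, Var(U) = (-1)²Var(Z_1) + (1)²Var(Z_2)
= (-1)²·2.89 + (1)²·81 = 83.89

83.89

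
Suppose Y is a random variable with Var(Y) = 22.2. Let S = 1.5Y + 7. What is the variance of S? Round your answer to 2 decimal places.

49.95

Var(1.5Y + 7) = (1.5)²·Var(Y) = 2.25·22.2 = 49.95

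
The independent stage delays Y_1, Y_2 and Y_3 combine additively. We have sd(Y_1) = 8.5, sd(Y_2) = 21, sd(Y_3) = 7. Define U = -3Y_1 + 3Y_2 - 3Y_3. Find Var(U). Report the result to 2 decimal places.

Var(Y_1) = 72.25, Var(Y_2) = 441, Var(Y_3) = 49
By independence, Var(U) = (-3)²Var(Y_1) + (3)²Var(Y_2) + (-3)²Var(Y_3)
= (-3)²·72.25 + (3)²·441 + (-3)²·49 = 5060.25

5060.25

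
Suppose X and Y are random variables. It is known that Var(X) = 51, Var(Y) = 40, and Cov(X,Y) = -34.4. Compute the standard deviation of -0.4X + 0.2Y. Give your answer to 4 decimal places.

Var(-0.4X + 0.2Y) = (-0.4)²·Var(X) + (0.2)²·Var(Y) + 2·(-0.4)·(0.2)·Cov(X,Y)
= 0.16·51 + 0.04·40 + -0.16·-34.4 = 15.264
SD(-0.4X + 0.2Y) = √15.264 ≈ 3.9069

3.9069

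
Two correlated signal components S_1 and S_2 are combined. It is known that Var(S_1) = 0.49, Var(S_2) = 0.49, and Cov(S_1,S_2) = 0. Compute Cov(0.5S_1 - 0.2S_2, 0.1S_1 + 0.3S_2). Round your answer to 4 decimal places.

Cov(0.5S_1 - 0.2S_2, 0.1S_1 + 0.3S_2) = (0.5)(0.1)Var(S_1) + (-0.2)(0.3)Var(S_2) + [(0.5)(0.3) + (-0.2)(0.1)]Cov(S_1,S_2)
= 0.05·0.49 + -0.06·0.49 + 0.13·0 = -0.0049

-0.0049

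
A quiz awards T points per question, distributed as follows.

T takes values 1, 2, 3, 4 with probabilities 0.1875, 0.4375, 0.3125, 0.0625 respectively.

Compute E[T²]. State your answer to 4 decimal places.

E[T²] = (1)²(0.1875) + (2)²(0.4375) + (3)²(0.3125) + (4)²(0.0625) = 5.75

5.7500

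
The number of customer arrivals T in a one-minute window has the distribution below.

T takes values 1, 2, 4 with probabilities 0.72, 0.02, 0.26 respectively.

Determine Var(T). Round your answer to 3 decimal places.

1.720

E[T] = (1)(0.72) + (2)(0.02) + (4)(0.26) = 1.8
E[T²] = (1)²(0.72) + (2)²(0.02) + (4)²(0.26) = 4.96
Var(T) = E[T²] − (E[T])² = 4.96 − (1.8)² = 1.72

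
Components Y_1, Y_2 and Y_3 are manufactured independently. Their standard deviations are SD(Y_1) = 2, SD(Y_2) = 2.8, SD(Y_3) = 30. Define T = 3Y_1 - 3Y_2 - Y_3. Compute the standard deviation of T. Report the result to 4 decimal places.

31.7263

V(Y_1) = 4, V(Y_2) = 7.84, V(Y_3) = 900
By independence, V(T) = (3)²V(Y_1) + (-3)²V(Y_2) + (-1)²V(Y_3)
= (3)²·4 + (-3)²·7.84 + (-1)²·900 = 1006.56
SD(T) = √1006.56 ≈ 31.7263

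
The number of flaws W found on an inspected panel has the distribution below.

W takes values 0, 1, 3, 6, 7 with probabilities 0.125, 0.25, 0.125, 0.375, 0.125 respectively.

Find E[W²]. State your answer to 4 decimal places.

21.0000

E[W²] = (0)²(0.125) + (1)²(0.25) + (3)²(0.125) + (6)²(0.375) + (7)²(0.125) = 21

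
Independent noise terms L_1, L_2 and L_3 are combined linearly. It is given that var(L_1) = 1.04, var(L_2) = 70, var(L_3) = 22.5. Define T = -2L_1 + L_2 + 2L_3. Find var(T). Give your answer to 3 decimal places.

164.160

By independence, var(T) = (-2)²var(L_1) + (1)²var(L_2) + (2)²var(L_3)
= (-2)²·1.04 + (1)²·70 + (2)²·22.5 = 164.16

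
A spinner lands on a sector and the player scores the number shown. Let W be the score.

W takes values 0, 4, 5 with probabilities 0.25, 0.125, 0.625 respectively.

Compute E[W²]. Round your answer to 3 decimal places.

17.625

E[W²] = (0)²(0.25) + (4)²(0.125) + (5)²(0.625) = 17.625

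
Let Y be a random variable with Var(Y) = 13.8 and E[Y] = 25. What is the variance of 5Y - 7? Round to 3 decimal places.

345.000

Var(5Y - 7) = (5)²·Var(Y) = 25·13.8 = 345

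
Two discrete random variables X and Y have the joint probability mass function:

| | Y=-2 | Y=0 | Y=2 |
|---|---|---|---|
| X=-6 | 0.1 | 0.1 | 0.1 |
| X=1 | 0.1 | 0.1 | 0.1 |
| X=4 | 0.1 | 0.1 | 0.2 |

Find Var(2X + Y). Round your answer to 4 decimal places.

E[X] = 0.1,  E[Y] = 0.2,  E[XY] = 0.8
Var(X) = 17.5 − (0.1)² = 17.49;  Var(Y) = 2.8 − (0.2)² = 2.76
Cov(X,Y) = 0.8 − (0.1)(0.2) = 0.78
Var(2X + Y) = (2)²·17.49 + (1)²·2.76 + 2·(2)·(1)·0.78 = 75.84

75.8400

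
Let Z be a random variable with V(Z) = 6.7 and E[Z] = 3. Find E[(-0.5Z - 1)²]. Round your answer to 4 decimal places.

7.9250

E[-0.5Z - 1] = -0.5·3 − 1 = -2.5
V(-0.5Z - 1) = (-0.5)²·6.7 = 1.675
E[(-0.5Z - 1)²] = V((-0.5Z - 1)) + (E[(-0.5Z - 1)])² = 1.675 + (-2.5)² = 7.925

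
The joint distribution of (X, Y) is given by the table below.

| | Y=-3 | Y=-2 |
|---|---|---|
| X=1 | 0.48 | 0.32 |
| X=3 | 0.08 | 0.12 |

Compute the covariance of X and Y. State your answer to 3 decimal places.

0.064

E[X] = 1.4,  E[Y] = -2.56
E[XY] = -3.52
Cov(X,Y) = E[XY] − E[X]E[Y] = -3.52 − (1.4)(-2.56) = 0.064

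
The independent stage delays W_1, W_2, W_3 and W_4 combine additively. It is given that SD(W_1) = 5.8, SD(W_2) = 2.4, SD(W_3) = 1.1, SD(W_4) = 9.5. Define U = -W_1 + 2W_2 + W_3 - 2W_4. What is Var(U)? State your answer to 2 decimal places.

Var(W_1) = 33.64, Var(W_2) = 5.76, Var(W_3) = 1.21, Var(W_4) = 90.25
By independence, Var(U) = (-1)²Var(W_1) + (2)²Var(W_2) + (1)²Var(W_3) + (-2)²Var(W_4)
= (-1)²·33.64 + (2)²·5.76 + (1)²·1.21 + (-2)²·90.25 = 418.89

418.89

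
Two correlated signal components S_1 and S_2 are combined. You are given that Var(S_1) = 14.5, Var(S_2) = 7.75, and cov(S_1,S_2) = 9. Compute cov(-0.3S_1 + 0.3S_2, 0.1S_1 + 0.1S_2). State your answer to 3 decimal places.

-0.203

cov(-0.3S_1 + 0.3S_2, 0.1S_1 + 0.1S_2) = (-0.3)(0.1)Var(S_1) + (0.3)(0.1)Var(S_2) + [(-0.3)(0.1) + (0.3)(0.1)]cov(S_1,S_2)
= -0.03·14.5 + 0.03·7.75 + 0·9 = -0.2025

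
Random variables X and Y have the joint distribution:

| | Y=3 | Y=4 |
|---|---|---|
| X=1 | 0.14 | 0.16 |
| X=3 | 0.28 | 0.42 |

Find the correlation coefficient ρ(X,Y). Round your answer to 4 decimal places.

0.0619

E[X] = 2.4,  E[Y] = 3.58
E[XY] = 8.62
cov(X,Y) = E[XY] − E[X]E[Y] = 8.62 − (2.4)(3.58) = 0.028
Var(X) = 0.84,  Var(Y) = 0.2436
ρ = 0.028 / √(0.84·0.2436) ≈ 0.0619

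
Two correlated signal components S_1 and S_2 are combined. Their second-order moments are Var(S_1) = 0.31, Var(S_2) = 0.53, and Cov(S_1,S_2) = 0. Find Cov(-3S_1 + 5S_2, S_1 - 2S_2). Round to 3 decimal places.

Cov(-3S_1 + 5S_2, S_1 - 2S_2) = (-3)(1)Var(S_1) + (5)(-2)Var(S_2) + [(-3)(-2) + (5)(1)]Cov(S_1,S_2)
= -3·0.31 + -10·0.53 + 11·0 = -6.23

-6.230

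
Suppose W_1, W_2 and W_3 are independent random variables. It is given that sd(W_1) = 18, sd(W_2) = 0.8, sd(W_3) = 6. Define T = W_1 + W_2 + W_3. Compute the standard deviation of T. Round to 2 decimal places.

18.99

var(W_1) = 324, var(W_2) = 0.64, var(W_3) = 36
By independence, var(T) = (1)²var(W_1) + (1)²var(W_2) + (1)²var(W_3)
= (1)²·324 + (1)²·0.64 + (1)²·36 = 360.64
sd(T) = √360.64 ≈ 18.99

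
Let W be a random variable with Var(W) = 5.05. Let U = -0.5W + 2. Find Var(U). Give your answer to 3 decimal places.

1.263

Var(-0.5W + 2) = (-0.5)²·Var(W) = 0.25·5.05 = 1.2625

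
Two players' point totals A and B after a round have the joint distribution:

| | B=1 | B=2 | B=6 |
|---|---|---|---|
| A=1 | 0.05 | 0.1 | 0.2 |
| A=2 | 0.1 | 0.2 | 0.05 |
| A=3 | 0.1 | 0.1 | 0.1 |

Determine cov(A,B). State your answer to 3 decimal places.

-0.393

E[A] = 1.95,  E[B] = 3.15
E[AB] = 5.75
cov(A,B) = E[AB] − E[A]E[B] = 5.75 − (1.95)(3.15) = -0.3925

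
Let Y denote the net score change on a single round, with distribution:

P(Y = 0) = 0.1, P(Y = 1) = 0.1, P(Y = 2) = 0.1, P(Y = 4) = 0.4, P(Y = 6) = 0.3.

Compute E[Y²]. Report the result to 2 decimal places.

17.70

E[Y²] = (0)²(0.1) + (1)²(0.1) + (2)²(0.1) + (4)²(0.4) + (6)²(0.3) = 17.7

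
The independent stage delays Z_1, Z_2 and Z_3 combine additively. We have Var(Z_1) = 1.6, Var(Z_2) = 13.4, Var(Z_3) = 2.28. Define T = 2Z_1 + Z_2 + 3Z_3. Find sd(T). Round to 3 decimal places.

6.350

By independence, Var(T) = (2)²Var(Z_1) + (1)²Var(Z_2) + (3)²Var(Z_3)
= (2)²·1.6 + (1)²·13.4 + (3)²·2.28 = 40.32
sd(T) = √40.32 ≈ 6.350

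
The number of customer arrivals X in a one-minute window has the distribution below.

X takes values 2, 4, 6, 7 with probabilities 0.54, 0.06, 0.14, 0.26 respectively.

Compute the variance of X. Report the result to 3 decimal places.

E[X] = (2)(0.54) + (4)(0.06) + (6)(0.14) + (7)(0.26) = 3.98
E[X²] = (2)²(0.54) + (4)²(0.06) + (6)²(0.14) + (7)²(0.26) = 20.9
Var(X) = E[X²] − (E[X])² = 20.9 − (3.98)² = 5.0596

5.060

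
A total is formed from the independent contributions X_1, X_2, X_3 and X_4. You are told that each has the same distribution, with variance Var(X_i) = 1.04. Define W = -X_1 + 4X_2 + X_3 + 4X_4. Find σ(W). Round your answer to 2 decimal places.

By independence, Var(W) = (-1)²Var(X_1) + (4)²Var(X_2) + (1)²Var(X_3) + (4)²Var(X_4)
= (-1)²·1.04 + (4)²·1.04 + (1)²·1.04 + (4)²·1.04 = 35.36
σ(W) = √35.36 ≈ 5.95

5.95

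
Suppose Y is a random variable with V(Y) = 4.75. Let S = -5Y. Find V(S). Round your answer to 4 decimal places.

V(-5Y) = (-5)²·V(Y) = 25·4.75 = 118.75

118.7500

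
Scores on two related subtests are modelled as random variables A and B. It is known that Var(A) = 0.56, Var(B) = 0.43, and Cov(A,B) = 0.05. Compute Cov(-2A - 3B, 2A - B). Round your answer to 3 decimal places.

Cov(-2A - 3B, 2A - B) = (-2)(2)Var(A) + (-3)(-1)Var(B) + [(-2)(-1) + (-3)(2)]Cov(A,B)
= -4·0.56 + 3·0.43 + -4·0.05 = -1.15

-1.150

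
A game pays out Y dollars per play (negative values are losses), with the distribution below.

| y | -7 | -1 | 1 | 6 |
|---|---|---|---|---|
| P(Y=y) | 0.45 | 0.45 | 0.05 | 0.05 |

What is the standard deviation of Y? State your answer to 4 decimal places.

E[Y] = (-7)(0.45) + (-1)(0.45) + (1)(0.05) + (6)(0.05) = -3.25
E[Y²] = (-7)²(0.45) + (-1)²(0.45) + (1)²(0.05) + (6)²(0.05) = 24.35
Var(Y) = E[Y²] − (E[Y])² = 24.35 − (-3.25)² = 13.7875
SD(Y) = √13.7875 ≈ 3.7132

3.7132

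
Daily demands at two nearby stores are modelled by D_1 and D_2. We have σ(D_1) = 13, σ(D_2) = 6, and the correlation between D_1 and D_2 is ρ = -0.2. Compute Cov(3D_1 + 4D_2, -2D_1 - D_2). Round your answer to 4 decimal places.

-986.4000

V(D_1) = (13)² = 169;  V(D_2) = (6)² = 36
Cov(D_1,D_2) = ρ·σ(D_1)·σ(D_2) = -0.2·13·6 = -15.6
Cov(3D_1 + 4D_2, -2D_1 - D_2) = (3)(-2)V(D_1) + (4)(-1)V(D_2) + [(3)(-1) + (4)(-2)]Cov(D_1,D_2)
= -6·169 + -4·36 + -11·-15.6 = -986.4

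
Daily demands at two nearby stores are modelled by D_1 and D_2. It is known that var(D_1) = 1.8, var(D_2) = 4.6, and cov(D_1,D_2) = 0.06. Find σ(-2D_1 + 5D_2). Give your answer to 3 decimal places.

11.000

var(-2D_1 + 5D_2) = (-2)²·var(D_1) + (5)²·var(D_2) + 2·(-2)·(5)·cov(D_1,D_2)
= 4·1.8 + 25·4.6 + -20·0.06 = 121
σ(-2D_1 + 5D_2) = √121 ≈ 11.000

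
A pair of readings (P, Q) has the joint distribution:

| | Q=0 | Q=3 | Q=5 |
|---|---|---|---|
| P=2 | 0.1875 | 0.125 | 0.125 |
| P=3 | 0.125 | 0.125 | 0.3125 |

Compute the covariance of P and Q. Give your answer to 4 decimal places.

E[P] = 2.5625,  E[Q] = 2.9375
E[PQ] = 7.8125
Cov(P,Q) = E[PQ] − E[P]E[Q] = 7.8125 − (2.5625)(2.9375) = 0.28515625

0.2852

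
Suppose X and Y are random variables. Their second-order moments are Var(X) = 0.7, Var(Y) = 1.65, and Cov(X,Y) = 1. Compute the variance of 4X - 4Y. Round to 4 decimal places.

5.6000

Var(4X - 4Y) = (4)²·Var(X) + (-4)²·Var(Y) + 2·(4)·(-4)·Cov(X,Y)
= 16·0.7 + 16·1.65 + -32·1 = 5.6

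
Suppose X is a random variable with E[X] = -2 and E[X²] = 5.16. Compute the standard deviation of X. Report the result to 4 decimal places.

1.0770

Var(X) = 5.16 − (-2)² = 1.16
SD(X) = √1.16 ≈ 1.0770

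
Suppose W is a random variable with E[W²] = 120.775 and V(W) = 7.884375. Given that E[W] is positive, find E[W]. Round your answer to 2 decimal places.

10.63

(E[W])² = E[W²] − V(W) = 120.775 − 7.884375 = 112.890625
E[W] = √112.890625 = 10.625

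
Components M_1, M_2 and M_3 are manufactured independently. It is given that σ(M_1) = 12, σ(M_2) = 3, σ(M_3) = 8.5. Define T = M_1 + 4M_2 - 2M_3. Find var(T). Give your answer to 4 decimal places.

577.0000

var(M_1) = 144, var(M_2) = 9, var(M_3) = 72.25
By independence, var(T) = (1)²var(M_1) + (4)²var(M_2) + (-2)²var(M_3)
= (1)²·144 + (4)²·9 + (-2)²·72.25 = 577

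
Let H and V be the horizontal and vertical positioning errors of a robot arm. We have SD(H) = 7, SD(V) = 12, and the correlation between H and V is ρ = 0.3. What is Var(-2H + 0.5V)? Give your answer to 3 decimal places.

181.600

Var(H) = (7)² = 49;  Var(V) = (12)² = 144
Cov(H,V) = ρ·SD(H)·SD(V) = 0.3·7·12 = 25.2
Var(-2H + 0.5V) = (-2)²·Var(H) + (0.5)²·Var(V) + 2·(-2)·(0.5)·Cov(H,V)
= 4·49 + 0.25·144 + -2·25.2 = 181.6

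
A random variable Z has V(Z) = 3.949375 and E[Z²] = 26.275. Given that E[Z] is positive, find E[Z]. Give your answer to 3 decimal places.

(E[Z])² = E[Z²] − V(Z) = 26.275 − 3.949375 = 22.325625
E[Z] = √22.325625 = 4.725

4.725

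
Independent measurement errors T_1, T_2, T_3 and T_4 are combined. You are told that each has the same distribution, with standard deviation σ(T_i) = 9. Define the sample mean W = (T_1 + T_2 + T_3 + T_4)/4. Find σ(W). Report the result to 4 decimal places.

Var(T_i) = (9)² = 81
By independence, Var(W) = (0.25)²Var(T_1) + (0.25)²Var(T_2) + (0.25)²Var(T_3) + (0.25)²Var(T_4)
= (0.25)²·81 + (0.25)²·81 + (0.25)²·81 + (0.25)²·81 = 20.25
σ(W) = √20.25 ≈ 4.5000

4.5000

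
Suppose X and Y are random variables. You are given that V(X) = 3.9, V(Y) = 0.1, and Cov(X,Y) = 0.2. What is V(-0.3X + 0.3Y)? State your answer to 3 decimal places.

0.324

V(-0.3X + 0.3Y) = (-0.3)²·V(X) + (0.3)²·V(Y) + 2·(-0.3)·(0.3)·Cov(X,Y)
= 0.09·3.9 + 0.09·0.1 + -0.18·0.2 = 0.324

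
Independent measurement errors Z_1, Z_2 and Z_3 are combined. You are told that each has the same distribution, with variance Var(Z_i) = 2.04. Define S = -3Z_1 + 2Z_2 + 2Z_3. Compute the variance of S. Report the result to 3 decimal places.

34.680

By independence, Var(S) = (-3)²Var(Z_1) + (2)²Var(Z_2) + (2)²Var(Z_3)
= (-3)²·2.04 + (2)²·2.04 + (2)²·2.04 = 34.68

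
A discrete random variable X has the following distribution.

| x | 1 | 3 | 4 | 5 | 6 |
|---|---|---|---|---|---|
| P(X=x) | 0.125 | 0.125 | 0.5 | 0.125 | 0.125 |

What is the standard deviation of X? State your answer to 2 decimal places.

1.36

E[X] = (1)(0.125) + (3)(0.125) + (4)(0.5) + (5)(0.125) + (6)(0.125) = 3.875
E[X²] = (1)²(0.125) + (3)²(0.125) + (4)²(0.5) + (5)²(0.125) + (6)²(0.125) = 16.875
Var(X) = E[X²] − (E[X])² = 16.875 − (3.875)² = 1.859375
sd(X) = √1.859375 ≈ 1.36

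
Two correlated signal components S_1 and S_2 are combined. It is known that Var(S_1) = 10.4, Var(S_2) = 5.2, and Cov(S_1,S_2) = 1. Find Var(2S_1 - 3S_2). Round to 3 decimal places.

76.400

Var(2S_1 - 3S_2) = (2)²·Var(S_1) + (-3)²·Var(S_2) + 2·(2)·(-3)·Cov(S_1,S_2)
= 4·10.4 + 9·5.2 + -12·1 = 76.4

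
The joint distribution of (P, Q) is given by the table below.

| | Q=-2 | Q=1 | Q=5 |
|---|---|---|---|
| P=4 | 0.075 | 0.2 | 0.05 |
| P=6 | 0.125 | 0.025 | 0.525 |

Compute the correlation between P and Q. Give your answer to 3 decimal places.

E[P] = 5.35,  E[Q] = 2.7
E[PQ] = 15.6
Cov(P,Q) = E[PQ] − E[P]E[Q] = 15.6 − (5.35)(2.7) = 1.155
Var(P) = 0.8775,  Var(Q) = 8.11
ρ = 1.155 / √(0.8775·8.11) ≈ 0.433

0.433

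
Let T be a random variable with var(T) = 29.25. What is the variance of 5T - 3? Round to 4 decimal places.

731.2500

var(5T - 3) = (5)²·var(T) = 25·29.25 = 731.25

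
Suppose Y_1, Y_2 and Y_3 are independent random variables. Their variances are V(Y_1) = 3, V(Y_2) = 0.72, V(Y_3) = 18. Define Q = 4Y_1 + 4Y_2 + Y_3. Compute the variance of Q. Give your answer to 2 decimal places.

77.52

By independence, V(Q) = (4)²V(Y_1) + (4)²V(Y_2) + (1)²V(Y_3)
= (4)²·3 + (4)²·0.72 + (1)²·18 = 77.52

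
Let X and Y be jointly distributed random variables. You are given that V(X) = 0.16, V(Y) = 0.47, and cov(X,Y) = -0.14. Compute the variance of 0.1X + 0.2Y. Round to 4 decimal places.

V(0.1X + 0.2Y) = (0.1)²·V(X) + (0.2)²·V(Y) + 2·(0.1)·(0.2)·cov(X,Y)
= 0.01·0.16 + 0.04·0.47 + 0.04·-0.14 = 0.0148

0.0148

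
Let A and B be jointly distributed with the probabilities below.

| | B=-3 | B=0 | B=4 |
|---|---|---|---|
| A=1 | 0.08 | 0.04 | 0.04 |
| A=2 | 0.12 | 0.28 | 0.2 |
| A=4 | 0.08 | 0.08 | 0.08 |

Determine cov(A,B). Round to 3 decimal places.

0.099

E[A] = 2.32,  E[B] = 0.44
E[AB] = 1.12
cov(A,B) = E[AB] − E[A]E[B] = 1.12 − (2.32)(0.44) = 0.0992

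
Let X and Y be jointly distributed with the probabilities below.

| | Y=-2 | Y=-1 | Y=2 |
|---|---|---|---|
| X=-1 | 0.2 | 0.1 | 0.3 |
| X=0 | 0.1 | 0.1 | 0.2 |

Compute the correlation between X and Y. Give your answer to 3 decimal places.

E[X] = -0.6,  E[Y] = 0.2
E[XY] = -0.1
cov(X,Y) = E[XY] − E[X]E[Y] = -0.1 − (-0.6)(0.2) = 0.02
V(X) = 0.24,  V(Y) = 3.36
ρ = 0.02 / √(0.24·3.36) ≈ 0.022

0.022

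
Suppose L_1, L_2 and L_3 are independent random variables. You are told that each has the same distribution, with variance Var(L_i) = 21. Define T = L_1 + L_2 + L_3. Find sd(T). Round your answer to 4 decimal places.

7.9373

By independence, Var(T) = (1)²Var(L_1) + (1)²Var(L_2) + (1)²Var(L_3)
= (1)²·21 + (1)²·21 + (1)²·21 = 63
sd(T) = √63 ≈ 7.9373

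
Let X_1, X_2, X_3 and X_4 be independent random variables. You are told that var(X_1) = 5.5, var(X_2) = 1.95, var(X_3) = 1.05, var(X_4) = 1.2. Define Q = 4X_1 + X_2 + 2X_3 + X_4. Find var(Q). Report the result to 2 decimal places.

95.35

By independence, var(Q) = (4)²var(X_1) + (1)²var(X_2) + (2)²var(X_3) + (1)²var(X_4)
= (4)²·5.5 + (1)²·1.95 + (2)²·1.05 + (1)²·1.2 = 95.35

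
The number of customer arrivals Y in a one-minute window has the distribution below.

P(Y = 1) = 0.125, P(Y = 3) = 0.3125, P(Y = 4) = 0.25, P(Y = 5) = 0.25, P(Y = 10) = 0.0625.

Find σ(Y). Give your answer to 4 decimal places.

E[Y] = (1)(0.125) + (3)(0.3125) + (4)(0.25) + (5)(0.25) + (10)(0.0625) = 3.9375
E[Y²] = (1)²(0.125) + (3)²(0.3125) + (4)²(0.25) + (5)²(0.25) + (10)²(0.0625) = 19.4375
var(Y) = E[Y²] − (E[Y])² = 19.4375 − (3.9375)² = 3.93359375
σ(Y) = √3.93359375 ≈ 1.9833

1.9833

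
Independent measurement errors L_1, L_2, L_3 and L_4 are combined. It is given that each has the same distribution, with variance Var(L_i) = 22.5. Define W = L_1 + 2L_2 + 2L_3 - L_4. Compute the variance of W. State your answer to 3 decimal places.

By independence, Var(W) = (1)²Var(L_1) + (2)²Var(L_2) + (2)²Var(L_3) + (-1)²Var(L_4)
= (1)²·22.5 + (2)²·22.5 + (2)²·22.5 + (-1)²·22.5 = 225

225.000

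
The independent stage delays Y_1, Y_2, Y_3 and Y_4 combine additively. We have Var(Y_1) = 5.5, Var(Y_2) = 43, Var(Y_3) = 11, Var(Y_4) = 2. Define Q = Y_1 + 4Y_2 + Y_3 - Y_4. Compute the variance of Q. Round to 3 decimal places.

By independence, Var(Q) = (1)²Var(Y_1) + (4)²Var(Y_2) + (1)²Var(Y_3) + (-1)²Var(Y_4)
= (1)²·5.5 + (4)²·43 + (1)²·11 + (-1)²·2 = 706.5

706.500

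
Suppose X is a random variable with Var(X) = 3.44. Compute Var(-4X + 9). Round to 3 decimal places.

Var(-4X + 9) = (-4)²·Var(X) = 16·3.44 = 55.04

55.040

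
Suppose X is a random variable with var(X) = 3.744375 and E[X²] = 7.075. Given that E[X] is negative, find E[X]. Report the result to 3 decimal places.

-1.825

(E[X])² = E[X²] − var(X) = 7.075 − 3.744375 = 3.330625
E[X] = −√3.330625 = -1.825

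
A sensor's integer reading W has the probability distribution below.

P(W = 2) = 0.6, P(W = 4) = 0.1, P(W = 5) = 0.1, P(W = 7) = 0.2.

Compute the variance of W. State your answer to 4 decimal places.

E[W] = (2)(0.6) + (4)(0.1) + (5)(0.1) + (7)(0.2) = 3.5
E[W²] = (2)²(0.6) + (4)²(0.1) + (5)²(0.1) + (7)²(0.2) = 16.3
var(W) = E[W²] − (E[W])² = 16.3 − (3.5)² = 4.05

4.0500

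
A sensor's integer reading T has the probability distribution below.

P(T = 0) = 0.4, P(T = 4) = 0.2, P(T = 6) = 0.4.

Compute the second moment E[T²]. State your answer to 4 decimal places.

17.6000

E[T²] = (0)²(0.4) + (4)²(0.2) + (6)²(0.4) = 17.6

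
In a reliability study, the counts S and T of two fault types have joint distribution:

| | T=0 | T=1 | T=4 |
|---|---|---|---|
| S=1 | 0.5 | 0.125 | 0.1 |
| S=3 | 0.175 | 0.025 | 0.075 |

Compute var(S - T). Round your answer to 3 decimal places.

2.660

E[S] = 1.55,  E[T] = 0.85,  E[ST] = 1.5
var(S) = 3.2 − (1.55)² = 0.7975;  var(T) = 2.95 − (0.85)² = 2.2275
Cov(S,T) = 1.5 − (1.55)(0.85) = 0.1825
var(S - T) = (1)²·0.7975 + (-1)²·2.2275 + 2·(1)·(-1)·0.1825 = 2.66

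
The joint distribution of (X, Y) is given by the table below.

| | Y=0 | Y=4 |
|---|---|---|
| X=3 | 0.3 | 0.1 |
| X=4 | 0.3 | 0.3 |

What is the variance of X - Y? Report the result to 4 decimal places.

E[X] = 3.6,  E[Y] = 1.6,  E[XY] = 6
Var(X) = 13.2 − (3.6)² = 0.24;  Var(Y) = 6.4 − (1.6)² = 3.84
Cov(X,Y) = 6 − (3.6)(1.6) = 0.24
Var(X - Y) = (1)²·0.24 + (-1)²·3.84 + 2·(1)·(-1)·0.24 = 3.6

3.6000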